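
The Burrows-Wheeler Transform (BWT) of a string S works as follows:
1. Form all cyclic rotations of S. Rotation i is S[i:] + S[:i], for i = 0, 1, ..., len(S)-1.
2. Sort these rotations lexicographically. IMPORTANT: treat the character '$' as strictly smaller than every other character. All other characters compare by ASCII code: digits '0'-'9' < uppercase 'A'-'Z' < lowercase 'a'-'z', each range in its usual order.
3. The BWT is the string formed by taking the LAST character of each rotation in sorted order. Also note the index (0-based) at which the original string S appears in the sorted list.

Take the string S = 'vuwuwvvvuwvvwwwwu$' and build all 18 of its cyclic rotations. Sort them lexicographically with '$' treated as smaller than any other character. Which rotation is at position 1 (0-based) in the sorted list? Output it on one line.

All 18 rotations (rotation i = S[i:]+S[:i]):
  rot[0] = vuwuwvvvuwvvwwwwu$
  rot[1] = uwuwvvvuwvvwwwwu$v
  rot[2] = wuwvvvuwvvwwwwu$vu
  rot[3] = uwvvvuwvvwwwwu$vuw
  rot[4] = wvvvuwvvwwwwu$vuwu
  rot[5] = vvvuwvvwwwwu$vuwuw
  rot[6] = vvuwvvwwwwu$vuwuwv
  rot[7] = vuwvvwwwwu$vuwuwvv
  rot[8] = uwvvwwwwu$vuwuwvvv
  rot[9] = wvvwwwwu$vuwuwvvvu
  rot[10] = vvwwwwu$vuwuwvvvuw
  rot[11] = vwwwwu$vuwuwvvvuwv
  rot[12] = wwwwu$vuwuwvvvuwvv
  rot[13] = wwwu$vuwuwvvvuwvvw
  rot[14] = wwu$vuwuwvvvuwvvww
  rot[15] = wu$vuwuwvvvuwvvwww
  rot[16] = u$vuwuwvvvuwvvwwww
  rot[17] = $vuwuwvvvuwvvwwwwu
Sorted (with $ < everything):
  sorted[0] = $vuwuwvvvuwvvwwwwu
  sorted[1] = u$vuwuwvvvuwvvwwww
  sorted[2] = uwuwvvvuwvvwwwwu$v
  sorted[3] = uwvvvuwvvwwwwu$vuw
  sorted[4] = uwvvwwwwu$vuwuwvvv
  sorted[5] = vuwuwvvvuwvvwwwwu$
  sorted[6] = vuwvvwwwwu$vuwuwvv
  sorted[7] = vvuwvvwwwwu$vuwuwv
  sorted[8] = vvvuwvvwwwwu$vuwuw
  sorted[9] = vvwwwwu$vuwuwvvvuw
  sorted[10] = vwwwwu$vuwuwvvvuwv
  sorted[11] = wu$vuwuwvvvuwvvwww
  sorted[12] = wuwvvvuwvvwwwwu$vu
  sorted[13] = wvvvuwvvwwwwu$vuwu
  sorted[14] = wvvwwwwu$vuwuwvvvu
  sorted[15] = wwu$vuwuwvvvuwvvww
  sorted[16] = wwwu$vuwuwvvvuwvvw
  sorted[17] = wwwwu$vuwuwvvvuwvv
sorted[1] = u$vuwuwvvvuwvvwwww

Answer: u$vuwuwvvvuwvvwwww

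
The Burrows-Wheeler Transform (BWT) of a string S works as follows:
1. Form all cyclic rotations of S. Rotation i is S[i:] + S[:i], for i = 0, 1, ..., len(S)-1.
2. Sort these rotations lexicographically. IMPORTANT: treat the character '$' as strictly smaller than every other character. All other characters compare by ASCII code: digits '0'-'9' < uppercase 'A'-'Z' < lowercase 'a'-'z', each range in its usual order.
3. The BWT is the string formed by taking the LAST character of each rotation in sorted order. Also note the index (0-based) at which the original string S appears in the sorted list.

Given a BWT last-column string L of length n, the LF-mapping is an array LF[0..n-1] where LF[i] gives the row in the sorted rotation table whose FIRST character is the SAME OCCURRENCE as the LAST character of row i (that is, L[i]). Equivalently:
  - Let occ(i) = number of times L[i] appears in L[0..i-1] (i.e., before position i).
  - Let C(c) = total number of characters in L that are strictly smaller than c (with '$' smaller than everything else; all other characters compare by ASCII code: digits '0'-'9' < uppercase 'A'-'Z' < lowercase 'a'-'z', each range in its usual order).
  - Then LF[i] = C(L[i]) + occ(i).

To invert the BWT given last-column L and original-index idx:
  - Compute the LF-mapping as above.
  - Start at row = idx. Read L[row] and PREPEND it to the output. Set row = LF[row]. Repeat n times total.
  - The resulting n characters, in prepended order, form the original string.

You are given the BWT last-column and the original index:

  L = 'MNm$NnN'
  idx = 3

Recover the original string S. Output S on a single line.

LF mapping: 1 2 5 0 3 6 4
Walk LF starting at row 3, prepending L[row]:
  step 1: row=3, L[3]='$', prepend. Next row=LF[3]=0
  step 2: row=0, L[0]='M', prepend. Next row=LF[0]=1
  step 3: row=1, L[1]='N', prepend. Next row=LF[1]=2
  step 4: row=2, L[2]='m', prepend. Next row=LF[2]=5
  step 5: row=5, L[5]='n', prepend. Next row=LF[5]=6
  step 6: row=6, L[6]='N', prepend. Next row=LF[6]=4
  step 7: row=4, L[4]='N', prepend. Next row=LF[4]=3
Reversed output: NNnmNM$

Answer: NNnmNM$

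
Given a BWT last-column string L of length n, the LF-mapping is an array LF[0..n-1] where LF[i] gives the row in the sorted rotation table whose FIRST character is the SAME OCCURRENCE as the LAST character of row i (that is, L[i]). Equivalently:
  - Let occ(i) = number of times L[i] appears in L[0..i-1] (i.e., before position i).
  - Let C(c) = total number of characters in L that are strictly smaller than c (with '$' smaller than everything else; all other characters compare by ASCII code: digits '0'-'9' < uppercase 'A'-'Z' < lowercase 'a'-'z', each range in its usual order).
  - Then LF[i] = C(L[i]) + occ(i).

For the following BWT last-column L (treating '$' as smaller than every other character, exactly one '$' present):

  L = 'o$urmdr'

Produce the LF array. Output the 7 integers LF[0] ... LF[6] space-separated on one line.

Char counts: '$':1, 'd':1, 'm':1, 'o':1, 'r':2, 'u':1
C (first-col start): C('$')=0, C('d')=1, C('m')=2, C('o')=3, C('r')=4, C('u')=6
L[0]='o': occ=0, LF[0]=C('o')+0=3+0=3
L[1]='$': occ=0, LF[1]=C('$')+0=0+0=0
L[2]='u': occ=0, LF[2]=C('u')+0=6+0=6
L[3]='r': occ=0, LF[3]=C('r')+0=4+0=4
L[4]='m': occ=0, LF[4]=C('m')+0=2+0=2
L[5]='d': occ=0, LF[5]=C('d')+0=1+0=1
L[6]='r': occ=1, LF[6]=C('r')+1=4+1=5

Answer: 3 0 6 4 2 1 5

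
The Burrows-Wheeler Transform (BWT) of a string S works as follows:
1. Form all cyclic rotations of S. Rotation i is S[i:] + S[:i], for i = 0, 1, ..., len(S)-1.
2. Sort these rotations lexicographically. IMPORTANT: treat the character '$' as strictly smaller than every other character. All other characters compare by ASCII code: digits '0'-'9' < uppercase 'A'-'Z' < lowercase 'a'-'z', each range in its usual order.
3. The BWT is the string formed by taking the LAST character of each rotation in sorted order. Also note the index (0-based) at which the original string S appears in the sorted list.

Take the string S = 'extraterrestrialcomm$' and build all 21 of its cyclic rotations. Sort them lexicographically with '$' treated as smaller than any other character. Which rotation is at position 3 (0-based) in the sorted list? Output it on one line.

Answer: comm$extraterrestrial

Derivation:
All 21 rotations (rotation i = S[i:]+S[:i]):
  rot[0] = extraterrestrialcomm$
  rot[1] = xtraterrestrialcomm$e
  rot[2] = traterrestrialcomm$ex
  rot[3] = raterrestrialcomm$ext
  rot[4] = aterrestrialcomm$extr
  rot[5] = terrestrialcomm$extra
  rot[6] = errestrialcomm$extrat
  rot[7] = rrestrialcomm$extrate
  rot[8] = restrialcomm$extrater
  rot[9] = estrialcomm$extraterr
  rot[10] = strialcomm$extraterre
  rot[11] = trialcomm$extraterres
  rot[12] = rialcomm$extraterrest
  rot[13] = ialcomm$extraterrestr
  rot[14] = alcomm$extraterrestri
  rot[15] = lcomm$extraterrestria
  rot[16] = comm$extraterrestrial
  rot[17] = omm$extraterrestrialc
  rot[18] = mm$extraterrestrialco
  rot[19] = m$extraterrestrialcom
  rot[20] = $extraterrestrialcomm
Sorted (with $ < everything):
  sorted[0] = $extraterrestrialcomm
  sorted[1] = alcomm$extraterrestri
  sorted[2] = aterrestrialcomm$extr
  sorted[3] = comm$extraterrestrial
  sorted[4] = errestrialcomm$extrat
  sorted[5] = estrialcomm$extraterr
  sorted[6] = extraterrestrialcomm$
  sorted[7] = ialcomm$extraterrestr
  sorted[8] = lcomm$extraterrestria
  sorted[9] = m$extraterrestrialcom
  sorted[10] = mm$extraterrestrialco
  sorted[11] = omm$extraterrestrialc
  sorted[12] = raterrestrialcomm$ext
  sorted[13] = restrialcomm$extrater
  sorted[14] = rialcomm$extraterrest
  sorted[15] = rrestrialcomm$extrate
  sorted[16] = strialcomm$extraterre
  sorted[17] = terrestrialcomm$extra
  sorted[18] = traterrestrialcomm$ex
  sorted[19] = trialcomm$extraterres
  sorted[20] = xtraterrestrialcomm$e
sorted[3] = comm$extraterrestrial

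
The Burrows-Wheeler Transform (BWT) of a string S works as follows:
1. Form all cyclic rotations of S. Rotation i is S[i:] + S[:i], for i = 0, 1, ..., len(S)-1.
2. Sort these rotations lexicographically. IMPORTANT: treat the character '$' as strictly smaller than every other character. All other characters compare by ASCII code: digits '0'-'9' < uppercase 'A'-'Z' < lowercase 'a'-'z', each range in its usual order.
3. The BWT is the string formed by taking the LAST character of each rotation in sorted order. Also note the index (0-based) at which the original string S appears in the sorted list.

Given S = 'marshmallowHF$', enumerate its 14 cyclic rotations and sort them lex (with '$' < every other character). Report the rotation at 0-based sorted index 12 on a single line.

Answer: shmallowHF$mar

Derivation:
All 14 rotations (rotation i = S[i:]+S[:i]):
  rot[0] = marshmallowHF$
  rot[1] = arshmallowHF$m
  rot[2] = rshmallowHF$ma
  rot[3] = shmallowHF$mar
  rot[4] = hmallowHF$mars
  rot[5] = mallowHF$marsh
  rot[6] = allowHF$marshm
  rot[7] = llowHF$marshma
  rot[8] = lowHF$marshmal
  rot[9] = owHF$marshmall
  rot[10] = wHF$marshmallo
  rot[11] = HF$marshmallow
  rot[12] = F$marshmallowH
  rot[13] = $marshmallowHF
Sorted (with $ < everything):
  sorted[0] = $marshmallowHF
  sorted[1] = F$marshmallowH
  sorted[2] = HF$marshmallow
  sorted[3] = allowHF$marshm
  sorted[4] = arshmallowHF$m
  sorted[5] = hmallowHF$mars
  sorted[6] = llowHF$marshma
  sorted[7] = lowHF$marshmal
  sorted[8] = mallowHF$marsh
  sorted[9] = marshmallowHF$
  sorted[10] = owHF$marshmall
  sorted[11] = rshmallowHF$ma
  sorted[12] = shmallowHF$mar
  sorted[13] = wHF$marshmallo
sorted[12] = shmallowHF$mar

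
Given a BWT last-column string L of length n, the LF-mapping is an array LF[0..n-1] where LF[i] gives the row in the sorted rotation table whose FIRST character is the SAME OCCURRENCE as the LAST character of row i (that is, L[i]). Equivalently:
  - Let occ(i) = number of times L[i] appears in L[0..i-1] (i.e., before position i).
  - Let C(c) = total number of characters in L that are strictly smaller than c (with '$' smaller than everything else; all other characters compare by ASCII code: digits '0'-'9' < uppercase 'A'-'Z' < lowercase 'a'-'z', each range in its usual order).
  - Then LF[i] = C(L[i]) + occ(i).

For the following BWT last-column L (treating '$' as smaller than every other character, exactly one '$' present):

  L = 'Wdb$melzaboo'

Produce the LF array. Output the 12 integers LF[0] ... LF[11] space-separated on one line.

Char counts: '$':1, 'W':1, 'a':1, 'b':2, 'd':1, 'e':1, 'l':1, 'm':1, 'o':2, 'z':1
C (first-col start): C('$')=0, C('W')=1, C('a')=2, C('b')=3, C('d')=5, C('e')=6, C('l')=7, C('m')=8, C('o')=9, C('z')=11
L[0]='W': occ=0, LF[0]=C('W')+0=1+0=1
L[1]='d': occ=0, LF[1]=C('d')+0=5+0=5
L[2]='b': occ=0, LF[2]=C('b')+0=3+0=3
L[3]='$': occ=0, LF[3]=C('$')+0=0+0=0
L[4]='m': occ=0, LF[4]=C('m')+0=8+0=8
L[5]='e': occ=0, LF[5]=C('e')+0=6+0=6
L[6]='l': occ=0, LF[6]=C('l')+0=7+0=7
L[7]='z': occ=0, LF[7]=C('z')+0=11+0=11
L[8]='a': occ=0, LF[8]=C('a')+0=2+0=2
L[9]='b': occ=1, LF[9]=C('b')+1=3+1=4
L[10]='o': occ=0, LF[10]=C('o')+0=9+0=9
L[11]='o': occ=1, LF[11]=C('o')+1=9+1=10

Answer: 1 5 3 0 8 6 7 11 2 4 9 10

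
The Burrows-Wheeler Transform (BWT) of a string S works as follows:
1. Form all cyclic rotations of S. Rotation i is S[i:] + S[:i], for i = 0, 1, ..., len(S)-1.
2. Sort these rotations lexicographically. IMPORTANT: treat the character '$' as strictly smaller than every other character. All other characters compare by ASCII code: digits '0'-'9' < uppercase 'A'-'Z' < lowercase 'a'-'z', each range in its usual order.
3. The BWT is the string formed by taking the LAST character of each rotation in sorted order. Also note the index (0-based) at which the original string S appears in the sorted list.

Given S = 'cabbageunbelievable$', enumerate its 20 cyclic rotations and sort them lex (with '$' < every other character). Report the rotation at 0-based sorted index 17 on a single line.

All 20 rotations (rotation i = S[i:]+S[:i]):
  rot[0] = cabbageunbelievable$
  rot[1] = abbageunbelievable$c
  rot[2] = bbageunbelievable$ca
  rot[3] = bageunbelievable$cab
  rot[4] = ageunbelievable$cabb
  rot[5] = geunbelievable$cabba
  rot[6] = eunbelievable$cabbag
  rot[7] = unbelievable$cabbage
  rot[8] = nbelievable$cabbageu
  rot[9] = believable$cabbageun
  rot[10] = elievable$cabbageunb
  rot[11] = lievable$cabbageunbe
  rot[12] = ievable$cabbageunbel
  rot[13] = evable$cabbageunbeli
  rot[14] = vable$cabbageunbelie
  rot[15] = able$cabbageunbeliev
  rot[16] = ble$cabbageunbelieva
  rot[17] = le$cabbageunbelievab
  rot[18] = e$cabbageunbelievabl
  rot[19] = $cabbageunbelievable
Sorted (with $ < everything):
  sorted[0] = $cabbageunbelievable
  sorted[1] = abbageunbelievable$c
  sorted[2] = able$cabbageunbeliev
  sorted[3] = ageunbelievable$cabb
  sorted[4] = bageunbelievable$cab
  sorted[5] = bbageunbelievable$ca
  sorted[6] = believable$cabbageun
  sorted[7] = ble$cabbageunbelieva
  sorted[8] = cabbageunbelievable$
  sorted[9] = e$cabbageunbelievabl
  sorted[10] = elievable$cabbageunb
  sorted[11] = eunbelievable$cabbag
  sorted[12] = evable$cabbageunbeli
  sorted[13] = geunbelievable$cabba
  sorted[14] = ievable$cabbageunbel
  sorted[15] = le$cabbageunbelievab
  sorted[16] = lievable$cabbageunbe
  sorted[17] = nbelievable$cabbageu
  sorted[18] = unbelievable$cabbage
  sorted[19] = vable$cabbageunbelie
sorted[17] = nbelievable$cabbageu

Answer: nbelievable$cabbageu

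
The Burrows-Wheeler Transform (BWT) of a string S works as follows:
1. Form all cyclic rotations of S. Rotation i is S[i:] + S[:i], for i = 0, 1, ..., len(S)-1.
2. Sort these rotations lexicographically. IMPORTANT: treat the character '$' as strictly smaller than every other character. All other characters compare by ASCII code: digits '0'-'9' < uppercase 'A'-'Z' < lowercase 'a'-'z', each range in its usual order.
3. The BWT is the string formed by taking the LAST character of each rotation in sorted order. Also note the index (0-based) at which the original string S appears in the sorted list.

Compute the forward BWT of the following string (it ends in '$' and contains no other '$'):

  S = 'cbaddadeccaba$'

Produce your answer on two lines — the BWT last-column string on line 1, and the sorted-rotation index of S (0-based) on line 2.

Answer: abcbdacc$edaad
8

Derivation:
All 14 rotations (rotation i = S[i:]+S[:i]):
  rot[0] = cbaddadeccaba$
  rot[1] = baddadeccaba$c
  rot[2] = addadeccaba$cb
  rot[3] = ddadeccaba$cba
  rot[4] = dadeccaba$cbad
  rot[5] = adeccaba$cbadd
  rot[6] = deccaba$cbadda
  rot[7] = eccaba$cbaddad
  rot[8] = ccaba$cbaddade
  rot[9] = caba$cbaddadec
  rot[10] = aba$cbaddadecc
  rot[11] = ba$cbaddadecca
  rot[12] = a$cbaddadeccab
  rot[13] = $cbaddadeccaba
Sorted (with $ < everything):
  sorted[0] = $cbaddadeccaba  (last char: 'a')
  sorted[1] = a$cbaddadeccab  (last char: 'b')
  sorted[2] = aba$cbaddadecc  (last char: 'c')
  sorted[3] = addadeccaba$cb  (last char: 'b')
  sorted[4] = adeccaba$cbadd  (last char: 'd')
  sorted[5] = ba$cbaddadecca  (last char: 'a')
  sorted[6] = baddadeccaba$c  (last char: 'c')
  sorted[7] = caba$cbaddadec  (last char: 'c')
  sorted[8] = cbaddadeccaba$  (last char: '$')
  sorted[9] = ccaba$cbaddade  (last char: 'e')
  sorted[10] = dadeccaba$cbad  (last char: 'd')
  sorted[11] = ddadeccaba$cba  (last char: 'a')
  sorted[12] = deccaba$cbadda  (last char: 'a')
  sorted[13] = eccaba$cbaddad  (last char: 'd')
Last column: abcbdacc$edaad
Original string S is at sorted index 8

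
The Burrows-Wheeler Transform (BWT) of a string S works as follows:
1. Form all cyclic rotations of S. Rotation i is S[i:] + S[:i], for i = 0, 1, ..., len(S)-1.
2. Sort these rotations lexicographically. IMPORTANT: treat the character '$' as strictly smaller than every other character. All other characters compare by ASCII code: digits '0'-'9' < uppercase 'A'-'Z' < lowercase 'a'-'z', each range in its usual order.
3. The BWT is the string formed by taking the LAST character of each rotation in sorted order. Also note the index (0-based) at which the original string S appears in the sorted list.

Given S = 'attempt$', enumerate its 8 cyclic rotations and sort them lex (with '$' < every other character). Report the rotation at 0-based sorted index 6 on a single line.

Answer: tempt$at

Derivation:
All 8 rotations (rotation i = S[i:]+S[:i]):
  rot[0] = attempt$
  rot[1] = ttempt$a
  rot[2] = tempt$at
  rot[3] = empt$att
  rot[4] = mpt$atte
  rot[5] = pt$attem
  rot[6] = t$attemp
  rot[7] = $attempt
Sorted (with $ < everything):
  sorted[0] = $attempt
  sorted[1] = attempt$
  sorted[2] = empt$att
  sorted[3] = mpt$atte
  sorted[4] = pt$attem
  sorted[5] = t$attemp
  sorted[6] = tempt$at
  sorted[7] = ttempt$a
sorted[6] = tempt$at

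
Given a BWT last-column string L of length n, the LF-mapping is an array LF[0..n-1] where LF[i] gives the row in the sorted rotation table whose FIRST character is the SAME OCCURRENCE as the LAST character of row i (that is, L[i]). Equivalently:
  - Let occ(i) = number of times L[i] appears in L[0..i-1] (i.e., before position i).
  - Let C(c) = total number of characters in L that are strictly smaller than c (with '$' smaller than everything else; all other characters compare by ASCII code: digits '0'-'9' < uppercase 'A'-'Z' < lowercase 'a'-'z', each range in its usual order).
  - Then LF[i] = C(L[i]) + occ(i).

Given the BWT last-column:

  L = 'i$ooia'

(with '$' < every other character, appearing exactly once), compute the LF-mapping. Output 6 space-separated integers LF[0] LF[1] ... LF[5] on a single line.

Answer: 2 0 4 5 3 1

Derivation:
Char counts: '$':1, 'a':1, 'i':2, 'o':2
C (first-col start): C('$')=0, C('a')=1, C('i')=2, C('o')=4
L[0]='i': occ=0, LF[0]=C('i')+0=2+0=2
L[1]='$': occ=0, LF[1]=C('$')+0=0+0=0
L[2]='o': occ=0, LF[2]=C('o')+0=4+0=4
L[3]='o': occ=1, LF[3]=C('o')+1=4+1=5
L[4]='i': occ=1, LF[4]=C('i')+1=2+1=3
L[5]='a': occ=0, LF[5]=C('a')+0=1+0=1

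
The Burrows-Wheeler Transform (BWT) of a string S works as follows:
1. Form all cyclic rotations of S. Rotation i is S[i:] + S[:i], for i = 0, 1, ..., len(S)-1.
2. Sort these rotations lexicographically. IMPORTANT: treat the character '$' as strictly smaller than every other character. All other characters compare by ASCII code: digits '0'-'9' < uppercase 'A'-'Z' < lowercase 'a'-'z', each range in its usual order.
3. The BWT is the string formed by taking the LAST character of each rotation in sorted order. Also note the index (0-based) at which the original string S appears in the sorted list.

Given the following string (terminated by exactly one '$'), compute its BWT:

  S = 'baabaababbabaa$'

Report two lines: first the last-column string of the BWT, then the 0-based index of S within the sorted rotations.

All 15 rotations (rotation i = S[i:]+S[:i]):
  rot[0] = baabaababbabaa$
  rot[1] = aabaababbabaa$b
  rot[2] = abaababbabaa$ba
  rot[3] = baababbabaa$baa
  rot[4] = aababbabaa$baab
  rot[5] = ababbabaa$baaba
  rot[6] = babbabaa$baabaa
  rot[7] = abbabaa$baabaab
  rot[8] = bbabaa$baabaaba
  rot[9] = babaa$baabaabab
  rot[10] = abaa$baabaababb
  rot[11] = baa$baabaababba
  rot[12] = aa$baabaababbab
  rot[13] = a$baabaababbaba
  rot[14] = $baabaababbabaa
Sorted (with $ < everything):
  sorted[0] = $baabaababbabaa  (last char: 'a')
  sorted[1] = a$baabaababbaba  (last char: 'a')
  sorted[2] = aa$baabaababbab  (last char: 'b')
  sorted[3] = aabaababbabaa$b  (last char: 'b')
  sorted[4] = aababbabaa$baab  (last char: 'b')
  sorted[5] = abaa$baabaababb  (last char: 'b')
  sorted[6] = abaababbabaa$ba  (last char: 'a')
  sorted[7] = ababbabaa$baaba  (last char: 'a')
  sorted[8] = abbabaa$baabaab  (last char: 'b')
  sorted[9] = baa$baabaababba  (last char: 'a')
  sorted[10] = baabaababbabaa$  (last char: '$')
  sorted[11] = baababbabaa$baa  (last char: 'a')
  sorted[12] = babaa$baabaabab  (last char: 'b')
  sorted[13] = babbabaa$baabaa  (last char: 'a')
  sorted[14] = bbabaa$baabaaba  (last char: 'a')
Last column: aabbbbaaba$abaa
Original string S is at sorted index 10

Answer: aabbbbaaba$abaa
10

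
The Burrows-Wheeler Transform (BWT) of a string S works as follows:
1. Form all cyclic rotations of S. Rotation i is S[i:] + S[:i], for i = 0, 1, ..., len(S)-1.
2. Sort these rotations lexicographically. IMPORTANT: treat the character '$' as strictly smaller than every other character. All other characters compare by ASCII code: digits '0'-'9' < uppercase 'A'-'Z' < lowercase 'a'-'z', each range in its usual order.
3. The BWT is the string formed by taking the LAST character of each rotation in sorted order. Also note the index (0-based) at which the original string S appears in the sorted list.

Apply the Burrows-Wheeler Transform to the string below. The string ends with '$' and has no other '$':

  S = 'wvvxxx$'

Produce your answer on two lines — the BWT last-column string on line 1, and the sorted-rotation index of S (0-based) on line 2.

Answer: xwv$xxv
3

Derivation:
All 7 rotations (rotation i = S[i:]+S[:i]):
  rot[0] = wvvxxx$
  rot[1] = vvxxx$w
  rot[2] = vxxx$wv
  rot[3] = xxx$wvv
  rot[4] = xx$wvvx
  rot[5] = x$wvvxx
  rot[6] = $wvvxxx
Sorted (with $ < everything):
  sorted[0] = $wvvxxx  (last char: 'x')
  sorted[1] = vvxxx$w  (last char: 'w')
  sorted[2] = vxxx$wv  (last char: 'v')
  sorted[3] = wvvxxx$  (last char: '$')
  sorted[4] = x$wvvxx  (last char: 'x')
  sorted[5] = xx$wvvx  (last char: 'x')
  sorted[6] = xxx$wvv  (last char: 'v')
Last column: xwv$xxv
Original string S is at sorted index 3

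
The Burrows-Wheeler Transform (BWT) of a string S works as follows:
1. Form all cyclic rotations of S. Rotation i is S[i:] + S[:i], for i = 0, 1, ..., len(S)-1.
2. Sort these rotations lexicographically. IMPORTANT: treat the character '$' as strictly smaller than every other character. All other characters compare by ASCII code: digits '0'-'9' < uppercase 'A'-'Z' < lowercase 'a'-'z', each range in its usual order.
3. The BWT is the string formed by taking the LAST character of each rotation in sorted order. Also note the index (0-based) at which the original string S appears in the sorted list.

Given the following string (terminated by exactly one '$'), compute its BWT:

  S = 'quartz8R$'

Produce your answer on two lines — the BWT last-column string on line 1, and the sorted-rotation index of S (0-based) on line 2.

Answer: Rz8u$arqt
4

Derivation:
All 9 rotations (rotation i = S[i:]+S[:i]):
  rot[0] = quartz8R$
  rot[1] = uartz8R$q
  rot[2] = artz8R$qu
  rot[3] = rtz8R$qua
  rot[4] = tz8R$quar
  rot[5] = z8R$quart
  rot[6] = 8R$quartz
  rot[7] = R$quartz8
  rot[8] = $quartz8R
Sorted (with $ < everything):
  sorted[0] = $quartz8R  (last char: 'R')
  sorted[1] = 8R$quartz  (last char: 'z')
  sorted[2] = R$quartz8  (last char: '8')
  sorted[3] = artz8R$qu  (last char: 'u')
  sorted[4] = quartz8R$  (last char: '$')
  sorted[5] = rtz8R$qua  (last char: 'a')
  sorted[6] = tz8R$quar  (last char: 'r')
  sorted[7] = uartz8R$q  (last char: 'q')
  sorted[8] = z8R$quart  (last char: 't')
Last column: Rz8u$arqt
Original string S is at sorted index 4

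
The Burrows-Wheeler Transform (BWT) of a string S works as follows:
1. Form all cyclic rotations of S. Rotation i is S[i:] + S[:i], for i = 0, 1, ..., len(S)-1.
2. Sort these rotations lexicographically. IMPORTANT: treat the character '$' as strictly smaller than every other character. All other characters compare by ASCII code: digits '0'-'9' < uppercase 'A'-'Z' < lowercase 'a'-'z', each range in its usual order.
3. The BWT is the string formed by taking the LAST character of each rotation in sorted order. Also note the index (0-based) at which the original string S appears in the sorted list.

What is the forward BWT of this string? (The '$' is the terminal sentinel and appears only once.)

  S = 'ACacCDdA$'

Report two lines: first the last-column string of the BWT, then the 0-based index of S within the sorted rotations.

All 9 rotations (rotation i = S[i:]+S[:i]):
  rot[0] = ACacCDdA$
  rot[1] = CacCDdA$A
  rot[2] = acCDdA$AC
  rot[3] = cCDdA$ACa
  rot[4] = CDdA$ACac
  rot[5] = DdA$ACacC
  rot[6] = dA$ACacCD
  rot[7] = A$ACacCDd
  rot[8] = $ACacCDdA
Sorted (with $ < everything):
  sorted[0] = $ACacCDdA  (last char: 'A')
  sorted[1] = A$ACacCDd  (last char: 'd')
  sorted[2] = ACacCDdA$  (last char: '$')
  sorted[3] = CDdA$ACac  (last char: 'c')
  sorted[4] = CacCDdA$A  (last char: 'A')
  sorted[5] = DdA$ACacC  (last char: 'C')
  sorted[6] = acCDdA$AC  (last char: 'C')
  sorted[7] = cCDdA$ACa  (last char: 'a')
  sorted[8] = dA$ACacCD  (last char: 'D')
Last column: Ad$cACCaD
Original string S is at sorted index 2

Answer: Ad$cACCaD
2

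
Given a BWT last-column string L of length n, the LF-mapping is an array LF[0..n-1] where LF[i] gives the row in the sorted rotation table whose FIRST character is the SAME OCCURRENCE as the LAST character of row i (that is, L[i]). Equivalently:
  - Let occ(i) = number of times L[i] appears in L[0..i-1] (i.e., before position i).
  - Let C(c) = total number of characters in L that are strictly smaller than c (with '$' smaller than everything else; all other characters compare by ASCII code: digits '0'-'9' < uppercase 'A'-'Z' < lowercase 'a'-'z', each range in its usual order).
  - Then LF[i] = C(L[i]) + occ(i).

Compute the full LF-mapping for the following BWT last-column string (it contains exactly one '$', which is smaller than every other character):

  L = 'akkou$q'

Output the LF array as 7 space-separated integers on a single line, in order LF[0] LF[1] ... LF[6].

Answer: 1 2 3 4 6 0 5

Derivation:
Char counts: '$':1, 'a':1, 'k':2, 'o':1, 'q':1, 'u':1
C (first-col start): C('$')=0, C('a')=1, C('k')=2, C('o')=4, C('q')=5, C('u')=6
L[0]='a': occ=0, LF[0]=C('a')+0=1+0=1
L[1]='k': occ=0, LF[1]=C('k')+0=2+0=2
L[2]='k': occ=1, LF[2]=C('k')+1=2+1=3
L[3]='o': occ=0, LF[3]=C('o')+0=4+0=4
L[4]='u': occ=0, LF[4]=C('u')+0=6+0=6
L[5]='$': occ=0, LF[5]=C('$')+0=0+0=0
L[6]='q': occ=0, LF[6]=C('q')+0=5+0=5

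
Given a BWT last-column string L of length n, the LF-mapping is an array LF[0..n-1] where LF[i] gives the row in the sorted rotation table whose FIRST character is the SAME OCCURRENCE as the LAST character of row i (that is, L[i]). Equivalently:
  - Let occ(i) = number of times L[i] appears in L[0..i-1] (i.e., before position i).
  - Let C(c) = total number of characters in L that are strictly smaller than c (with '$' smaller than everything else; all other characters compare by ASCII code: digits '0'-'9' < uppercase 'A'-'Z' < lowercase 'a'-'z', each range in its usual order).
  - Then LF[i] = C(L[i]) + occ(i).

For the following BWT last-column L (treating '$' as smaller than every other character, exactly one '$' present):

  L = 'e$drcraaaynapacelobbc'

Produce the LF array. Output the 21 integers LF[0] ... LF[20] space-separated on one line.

Char counts: '$':1, 'a':5, 'b':2, 'c':3, 'd':1, 'e':2, 'l':1, 'n':1, 'o':1, 'p':1, 'r':2, 'y':1
C (first-col start): C('$')=0, C('a')=1, C('b')=6, C('c')=8, C('d')=11, C('e')=12, C('l')=14, C('n')=15, C('o')=16, C('p')=17, C('r')=18, C('y')=20
L[0]='e': occ=0, LF[0]=C('e')+0=12+0=12
L[1]='$': occ=0, LF[1]=C('$')+0=0+0=0
L[2]='d': occ=0, LF[2]=C('d')+0=11+0=11
L[3]='r': occ=0, LF[3]=C('r')+0=18+0=18
L[4]='c': occ=0, LF[4]=C('c')+0=8+0=8
L[5]='r': occ=1, LF[5]=C('r')+1=18+1=19
L[6]='a': occ=0, LF[6]=C('a')+0=1+0=1
L[7]='a': occ=1, LF[7]=C('a')+1=1+1=2
L[8]='a': occ=2, LF[8]=C('a')+2=1+2=3
L[9]='y': occ=0, LF[9]=C('y')+0=20+0=20
L[10]='n': occ=0, LF[10]=C('n')+0=15+0=15
L[11]='a': occ=3, LF[11]=C('a')+3=1+3=4
L[12]='p': occ=0, LF[12]=C('p')+0=17+0=17
L[13]='a': occ=4, LF[13]=C('a')+4=1+4=5
L[14]='c': occ=1, LF[14]=C('c')+1=8+1=9
L[15]='e': occ=1, LF[15]=C('e')+1=12+1=13
L[16]='l': occ=0, LF[16]=C('l')+0=14+0=14
L[17]='o': occ=0, LF[17]=C('o')+0=16+0=16
L[18]='b': occ=0, LF[18]=C('b')+0=6+0=6
L[19]='b': occ=1, LF[19]=C('b')+1=6+1=7
L[20]='c': occ=2, LF[20]=C('c')+2=8+2=10

Answer: 12 0 11 18 8 19 1 2 3 20 15 4 17 5 9 13 14 16 6 7 10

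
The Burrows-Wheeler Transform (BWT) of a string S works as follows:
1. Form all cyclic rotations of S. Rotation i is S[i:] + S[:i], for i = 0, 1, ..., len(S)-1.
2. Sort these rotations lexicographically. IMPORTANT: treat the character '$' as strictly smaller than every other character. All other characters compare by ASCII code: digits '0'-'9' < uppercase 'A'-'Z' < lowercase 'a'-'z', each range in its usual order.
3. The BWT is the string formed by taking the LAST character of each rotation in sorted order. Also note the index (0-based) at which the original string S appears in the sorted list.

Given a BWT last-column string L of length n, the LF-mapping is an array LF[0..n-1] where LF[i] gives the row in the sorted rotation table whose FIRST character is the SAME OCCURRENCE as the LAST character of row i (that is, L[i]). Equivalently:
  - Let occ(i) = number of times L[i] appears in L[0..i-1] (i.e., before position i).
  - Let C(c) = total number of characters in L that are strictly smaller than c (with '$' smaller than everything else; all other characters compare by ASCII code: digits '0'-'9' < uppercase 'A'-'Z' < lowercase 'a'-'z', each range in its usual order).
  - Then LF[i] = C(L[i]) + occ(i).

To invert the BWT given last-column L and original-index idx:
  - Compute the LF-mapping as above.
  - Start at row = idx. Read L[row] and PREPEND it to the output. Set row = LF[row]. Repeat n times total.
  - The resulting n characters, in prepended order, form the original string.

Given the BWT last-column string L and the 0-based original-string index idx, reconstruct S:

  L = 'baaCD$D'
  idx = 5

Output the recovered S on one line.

Answer: aDaCDb$

Derivation:
LF mapping: 6 4 5 1 2 0 3
Walk LF starting at row 5, prepending L[row]:
  step 1: row=5, L[5]='$', prepend. Next row=LF[5]=0
  step 2: row=0, L[0]='b', prepend. Next row=LF[0]=6
  step 3: row=6, L[6]='D', prepend. Next row=LF[6]=3
  step 4: row=3, L[3]='C', prepend. Next row=LF[3]=1
  step 5: row=1, L[1]='a', prepend. Next row=LF[1]=4
  step 6: row=4, L[4]='D', prepend. Next row=LF[4]=2
  step 7: row=2, L[2]='a', prepend. Next row=LF[2]=5
Reversed output: aDaCDb$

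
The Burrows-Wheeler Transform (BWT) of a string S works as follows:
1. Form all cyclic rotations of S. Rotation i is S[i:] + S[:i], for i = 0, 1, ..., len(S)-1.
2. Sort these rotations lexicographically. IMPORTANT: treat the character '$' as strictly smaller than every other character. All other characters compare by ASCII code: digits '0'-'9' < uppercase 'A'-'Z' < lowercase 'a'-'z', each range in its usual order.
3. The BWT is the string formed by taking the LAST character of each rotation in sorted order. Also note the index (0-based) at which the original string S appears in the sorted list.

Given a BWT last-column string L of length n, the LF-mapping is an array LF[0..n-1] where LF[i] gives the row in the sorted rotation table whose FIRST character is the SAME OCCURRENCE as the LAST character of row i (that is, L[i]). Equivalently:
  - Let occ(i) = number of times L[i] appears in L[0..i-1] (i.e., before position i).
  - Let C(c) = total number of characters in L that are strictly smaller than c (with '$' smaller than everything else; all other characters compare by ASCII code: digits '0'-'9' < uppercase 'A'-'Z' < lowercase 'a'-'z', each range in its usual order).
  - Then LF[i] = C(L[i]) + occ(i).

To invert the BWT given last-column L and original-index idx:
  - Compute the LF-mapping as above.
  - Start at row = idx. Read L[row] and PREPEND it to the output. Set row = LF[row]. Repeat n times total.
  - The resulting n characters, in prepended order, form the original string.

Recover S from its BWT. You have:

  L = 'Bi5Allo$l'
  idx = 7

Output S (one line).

LF mapping: 3 4 1 2 5 6 8 0 7
Walk LF starting at row 7, prepending L[row]:
  step 1: row=7, L[7]='$', prepend. Next row=LF[7]=0
  step 2: row=0, L[0]='B', prepend. Next row=LF[0]=3
  step 3: row=3, L[3]='A', prepend. Next row=LF[3]=2
  step 4: row=2, L[2]='5', prepend. Next row=LF[2]=1
  step 5: row=1, L[1]='i', prepend. Next row=LF[1]=4
  step 6: row=4, L[4]='l', prepend. Next row=LF[4]=5
  step 7: row=5, L[5]='l', prepend. Next row=LF[5]=6
  step 8: row=6, L[6]='o', prepend. Next row=LF[6]=8
  step 9: row=8, L[8]='l', prepend. Next row=LF[8]=7
Reversed output: lolli5AB$

Answer: lolli5AB$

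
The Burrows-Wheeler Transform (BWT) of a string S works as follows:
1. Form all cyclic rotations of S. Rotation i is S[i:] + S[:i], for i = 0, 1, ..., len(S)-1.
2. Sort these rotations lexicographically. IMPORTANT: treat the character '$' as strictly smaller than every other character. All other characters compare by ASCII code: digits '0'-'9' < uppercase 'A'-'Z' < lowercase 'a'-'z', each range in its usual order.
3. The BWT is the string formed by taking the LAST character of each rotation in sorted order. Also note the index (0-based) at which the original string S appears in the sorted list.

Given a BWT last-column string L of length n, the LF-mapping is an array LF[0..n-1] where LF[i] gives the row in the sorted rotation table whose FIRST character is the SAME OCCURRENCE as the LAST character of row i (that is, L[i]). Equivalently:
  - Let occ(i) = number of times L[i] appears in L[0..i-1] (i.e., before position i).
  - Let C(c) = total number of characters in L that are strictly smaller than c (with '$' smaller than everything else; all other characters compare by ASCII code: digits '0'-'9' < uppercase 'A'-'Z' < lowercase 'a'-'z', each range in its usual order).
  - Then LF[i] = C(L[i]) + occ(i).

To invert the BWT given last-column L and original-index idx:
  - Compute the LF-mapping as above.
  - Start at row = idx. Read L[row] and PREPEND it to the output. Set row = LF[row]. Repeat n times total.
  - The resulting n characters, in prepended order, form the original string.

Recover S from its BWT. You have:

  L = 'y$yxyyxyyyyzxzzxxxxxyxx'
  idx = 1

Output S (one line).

LF mapping: 11 0 12 1 13 14 2 15 16 17 18 20 3 21 22 4 5 6 7 8 19 9 10
Walk LF starting at row 1, prepending L[row]:
  step 1: row=1, L[1]='$', prepend. Next row=LF[1]=0
  step 2: row=0, L[0]='y', prepend. Next row=LF[0]=11
  step 3: row=11, L[11]='z', prepend. Next row=LF[11]=20
  step 4: row=20, L[20]='y', prepend. Next row=LF[20]=19
  step 5: row=19, L[19]='x', prepend. Next row=LF[19]=8
  step 6: row=8, L[8]='y', prepend. Next row=LF[8]=16
  step 7: row=16, L[16]='x', prepend. Next row=LF[16]=5
  step 8: row=5, L[5]='y', prepend. Next row=LF[5]=14
  step 9: row=14, L[14]='z', prepend. Next row=LF[14]=22
  step 10: row=22, L[22]='x', prepend. Next row=LF[22]=10
  step 11: row=10, L[10]='y', prepend. Next row=LF[10]=18
  step 12: row=18, L[18]='x', prepend. Next row=LF[18]=7
  step 13: row=7, L[7]='y', prepend. Next row=LF[7]=15
  step 14: row=15, L[15]='x', prepend. Next row=LF[15]=4
  step 15: row=4, L[4]='y', prepend. Next row=LF[4]=13
  step 16: row=13, L[13]='z', prepend. Next row=LF[13]=21
  step 17: row=21, L[21]='x', prepend. Next row=LF[21]=9
  step 18: row=9, L[9]='y', prepend. Next row=LF[9]=17
  step 19: row=17, L[17]='x', prepend. Next row=LF[17]=6
  step 20: row=6, L[6]='x', prepend. Next row=LF[6]=2
  step 21: row=2, L[2]='y', prepend. Next row=LF[2]=12
  step 22: row=12, L[12]='x', prepend. Next row=LF[12]=3
  step 23: row=3, L[3]='x', prepend. Next row=LF[3]=1
Reversed output: xxyxxyxzyxyxyxzyxyxyzy$

Answer: xxyxxyxzyxyxyxzyxyxyzy$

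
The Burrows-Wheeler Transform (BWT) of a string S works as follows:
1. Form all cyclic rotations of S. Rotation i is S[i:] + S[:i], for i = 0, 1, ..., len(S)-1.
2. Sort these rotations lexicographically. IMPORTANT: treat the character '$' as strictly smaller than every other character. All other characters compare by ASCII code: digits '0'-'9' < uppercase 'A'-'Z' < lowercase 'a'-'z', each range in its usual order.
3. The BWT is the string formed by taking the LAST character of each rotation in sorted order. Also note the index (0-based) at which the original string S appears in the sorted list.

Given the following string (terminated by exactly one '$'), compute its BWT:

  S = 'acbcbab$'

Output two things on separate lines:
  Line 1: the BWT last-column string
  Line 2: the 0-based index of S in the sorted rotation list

All 8 rotations (rotation i = S[i:]+S[:i]):
  rot[0] = acbcbab$
  rot[1] = cbcbab$a
  rot[2] = bcbab$ac
  rot[3] = cbab$acb
  rot[4] = bab$acbc
  rot[5] = ab$acbcb
  rot[6] = b$acbcba
  rot[7] = $acbcbab
Sorted (with $ < everything):
  sorted[0] = $acbcbab  (last char: 'b')
  sorted[1] = ab$acbcb  (last char: 'b')
  sorted[2] = acbcbab$  (last char: '$')
  sorted[3] = b$acbcba  (last char: 'a')
  sorted[4] = bab$acbc  (last char: 'c')
  sorted[5] = bcbab$ac  (last char: 'c')
  sorted[6] = cbab$acb  (last char: 'b')
  sorted[7] = cbcbab$a  (last char: 'a')
Last column: bb$accba
Original string S is at sorted index 2

Answer: bb$accba
2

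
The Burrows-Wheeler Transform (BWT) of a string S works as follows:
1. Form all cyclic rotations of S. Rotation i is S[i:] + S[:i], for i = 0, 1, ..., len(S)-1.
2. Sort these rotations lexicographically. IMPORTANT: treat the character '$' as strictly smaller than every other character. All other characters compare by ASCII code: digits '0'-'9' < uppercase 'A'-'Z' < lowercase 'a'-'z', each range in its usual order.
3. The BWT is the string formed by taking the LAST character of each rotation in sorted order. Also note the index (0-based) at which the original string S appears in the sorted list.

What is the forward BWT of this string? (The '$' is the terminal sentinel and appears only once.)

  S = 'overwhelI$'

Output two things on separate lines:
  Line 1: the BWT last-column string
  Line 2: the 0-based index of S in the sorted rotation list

All 10 rotations (rotation i = S[i:]+S[:i]):
  rot[0] = overwhelI$
  rot[1] = verwhelI$o
  rot[2] = erwhelI$ov
  rot[3] = rwhelI$ove
  rot[4] = whelI$over
  rot[5] = helI$overw
  rot[6] = elI$overwh
  rot[7] = lI$overwhe
  rot[8] = I$overwhel
  rot[9] = $overwhelI
Sorted (with $ < everything):
  sorted[0] = $overwhelI  (last char: 'I')
  sorted[1] = I$overwhel  (last char: 'l')
  sorted[2] = elI$overwh  (last char: 'h')
  sorted[3] = erwhelI$ov  (last char: 'v')
  sorted[4] = helI$overw  (last char: 'w')
  sorted[5] = lI$overwhe  (last char: 'e')
  sorted[6] = overwhelI$  (last char: '$')
  sorted[7] = rwhelI$ove  (last char: 'e')
  sorted[8] = verwhelI$o  (last char: 'o')
  sorted[9] = whelI$over  (last char: 'r')
Last column: Ilhvwe$eor
Original string S is at sorted index 6

Answer: Ilhvwe$eor
6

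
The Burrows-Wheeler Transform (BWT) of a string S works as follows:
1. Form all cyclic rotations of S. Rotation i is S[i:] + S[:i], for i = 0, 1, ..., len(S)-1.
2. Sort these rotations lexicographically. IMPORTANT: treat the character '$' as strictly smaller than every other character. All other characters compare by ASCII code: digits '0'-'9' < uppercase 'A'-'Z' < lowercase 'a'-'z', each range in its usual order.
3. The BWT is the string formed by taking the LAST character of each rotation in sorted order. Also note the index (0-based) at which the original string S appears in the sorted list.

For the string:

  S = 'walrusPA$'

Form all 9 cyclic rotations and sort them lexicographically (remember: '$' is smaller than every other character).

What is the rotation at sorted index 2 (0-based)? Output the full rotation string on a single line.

All 9 rotations (rotation i = S[i:]+S[:i]):
  rot[0] = walrusPA$
  rot[1] = alrusPA$w
  rot[2] = lrusPA$wa
  rot[3] = rusPA$wal
  rot[4] = usPA$walr
  rot[5] = sPA$walru
  rot[6] = PA$walrus
  rot[7] = A$walrusP
  rot[8] = $walrusPA
Sorted (with $ < everything):
  sorted[0] = $walrusPA
  sorted[1] = A$walrusP
  sorted[2] = PA$walrus
  sorted[3] = alrusPA$w
  sorted[4] = lrusPA$wa
  sorted[5] = rusPA$wal
  sorted[6] = sPA$walru
  sorted[7] = usPA$walr
  sorted[8] = walrusPA$
sorted[2] = PA$walrus

Answer: PA$walrus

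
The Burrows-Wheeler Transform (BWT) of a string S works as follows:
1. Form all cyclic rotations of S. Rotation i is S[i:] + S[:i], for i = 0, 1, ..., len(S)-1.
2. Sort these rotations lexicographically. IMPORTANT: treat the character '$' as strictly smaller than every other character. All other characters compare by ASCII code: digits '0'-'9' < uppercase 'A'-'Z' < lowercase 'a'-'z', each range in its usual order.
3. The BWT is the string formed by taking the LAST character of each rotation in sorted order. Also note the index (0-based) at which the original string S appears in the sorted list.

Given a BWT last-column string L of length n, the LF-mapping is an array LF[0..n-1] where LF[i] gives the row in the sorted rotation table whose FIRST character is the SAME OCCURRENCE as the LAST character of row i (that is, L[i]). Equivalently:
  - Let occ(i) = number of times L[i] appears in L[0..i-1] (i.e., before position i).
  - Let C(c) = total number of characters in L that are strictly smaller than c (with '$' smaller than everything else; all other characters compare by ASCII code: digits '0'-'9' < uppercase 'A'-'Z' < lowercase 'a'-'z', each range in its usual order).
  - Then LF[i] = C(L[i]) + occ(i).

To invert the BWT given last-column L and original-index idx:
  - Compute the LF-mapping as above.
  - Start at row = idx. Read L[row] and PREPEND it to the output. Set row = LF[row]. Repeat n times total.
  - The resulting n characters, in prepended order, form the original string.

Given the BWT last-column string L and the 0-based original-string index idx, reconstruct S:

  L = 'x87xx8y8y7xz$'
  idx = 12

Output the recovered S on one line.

Answer: zyx88x877xyx$

Derivation:
LF mapping: 6 3 1 7 8 4 10 5 11 2 9 12 0
Walk LF starting at row 12, prepending L[row]:
  step 1: row=12, L[12]='$', prepend. Next row=LF[12]=0
  step 2: row=0, L[0]='x', prepend. Next row=LF[0]=6
  step 3: row=6, L[6]='y', prepend. Next row=LF[6]=10
  step 4: row=10, L[10]='x', prepend. Next row=LF[10]=9
  step 5: row=9, L[9]='7', prepend. Next row=LF[9]=2
  step 6: row=2, L[2]='7', prepend. Next row=LF[2]=1
  step 7: row=1, L[1]='8', prepend. Next row=LF[1]=3
  step 8: row=3, L[3]='x', prepend. Next row=LF[3]=7
  step 9: row=7, L[7]='8', prepend. Next row=LF[7]=5
  step 10: row=5, L[5]='8', prepend. Next row=LF[5]=4
  step 11: row=4, L[4]='x', prepend. Next row=LF[4]=8
  step 12: row=8, L[8]='y', prepend. Next row=LF[8]=11
  step 13: row=11, L[11]='z', prepend. Next row=LF[11]=12
Reversed output: zyx88x877xyx$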